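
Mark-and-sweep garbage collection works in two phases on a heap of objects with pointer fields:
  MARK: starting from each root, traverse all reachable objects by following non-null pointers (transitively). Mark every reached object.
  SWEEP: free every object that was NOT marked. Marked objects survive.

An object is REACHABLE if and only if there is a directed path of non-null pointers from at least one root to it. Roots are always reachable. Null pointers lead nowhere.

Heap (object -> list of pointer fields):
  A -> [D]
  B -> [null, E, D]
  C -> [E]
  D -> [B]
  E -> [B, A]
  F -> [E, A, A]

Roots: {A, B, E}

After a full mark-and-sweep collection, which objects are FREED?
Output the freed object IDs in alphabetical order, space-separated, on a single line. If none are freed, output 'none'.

Roots: A B E
Mark A: refs=D, marked=A
Mark B: refs=null E D, marked=A B
Mark E: refs=B A, marked=A B E
Mark D: refs=B, marked=A B D E
Unmarked (collected): C F

Answer: C F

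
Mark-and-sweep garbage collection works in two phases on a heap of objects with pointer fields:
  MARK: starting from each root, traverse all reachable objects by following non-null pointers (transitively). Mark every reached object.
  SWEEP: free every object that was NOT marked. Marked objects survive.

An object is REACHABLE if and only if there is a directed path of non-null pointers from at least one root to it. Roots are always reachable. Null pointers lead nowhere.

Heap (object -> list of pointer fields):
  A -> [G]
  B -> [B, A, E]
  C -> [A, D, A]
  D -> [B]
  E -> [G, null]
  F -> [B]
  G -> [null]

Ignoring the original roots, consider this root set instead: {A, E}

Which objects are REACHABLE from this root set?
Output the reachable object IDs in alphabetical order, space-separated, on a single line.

Roots: A E
Mark A: refs=G, marked=A
Mark E: refs=G null, marked=A E
Mark G: refs=null, marked=A E G
Unmarked (collected): B C D F

Answer: A E G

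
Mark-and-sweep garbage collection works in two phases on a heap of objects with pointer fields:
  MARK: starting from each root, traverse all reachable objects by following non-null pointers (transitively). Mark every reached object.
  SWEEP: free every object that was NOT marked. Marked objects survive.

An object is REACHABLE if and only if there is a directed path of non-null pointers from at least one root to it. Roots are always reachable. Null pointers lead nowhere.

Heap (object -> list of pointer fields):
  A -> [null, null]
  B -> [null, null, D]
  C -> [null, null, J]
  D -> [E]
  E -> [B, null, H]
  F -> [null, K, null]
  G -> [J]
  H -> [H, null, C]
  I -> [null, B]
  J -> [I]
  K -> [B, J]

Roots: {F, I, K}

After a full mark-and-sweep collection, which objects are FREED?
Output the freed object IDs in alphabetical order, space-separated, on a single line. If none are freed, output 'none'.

Answer: A G

Derivation:
Roots: F I K
Mark F: refs=null K null, marked=F
Mark I: refs=null B, marked=F I
Mark K: refs=B J, marked=F I K
Mark B: refs=null null D, marked=B F I K
Mark J: refs=I, marked=B F I J K
Mark D: refs=E, marked=B D F I J K
Mark E: refs=B null H, marked=B D E F I J K
Mark H: refs=H null C, marked=B D E F H I J K
Mark C: refs=null null J, marked=B C D E F H I J K
Unmarked (collected): A G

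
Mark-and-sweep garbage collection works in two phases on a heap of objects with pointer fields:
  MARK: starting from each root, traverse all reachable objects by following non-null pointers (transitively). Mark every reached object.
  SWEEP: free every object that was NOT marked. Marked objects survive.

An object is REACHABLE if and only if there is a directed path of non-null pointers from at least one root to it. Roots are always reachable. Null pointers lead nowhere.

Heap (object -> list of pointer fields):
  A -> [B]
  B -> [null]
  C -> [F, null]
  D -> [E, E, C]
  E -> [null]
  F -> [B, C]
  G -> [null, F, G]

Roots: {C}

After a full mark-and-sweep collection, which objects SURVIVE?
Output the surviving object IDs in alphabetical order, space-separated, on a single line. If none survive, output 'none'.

Answer: B C F

Derivation:
Roots: C
Mark C: refs=F null, marked=C
Mark F: refs=B C, marked=C F
Mark B: refs=null, marked=B C F
Unmarked (collected): A D E G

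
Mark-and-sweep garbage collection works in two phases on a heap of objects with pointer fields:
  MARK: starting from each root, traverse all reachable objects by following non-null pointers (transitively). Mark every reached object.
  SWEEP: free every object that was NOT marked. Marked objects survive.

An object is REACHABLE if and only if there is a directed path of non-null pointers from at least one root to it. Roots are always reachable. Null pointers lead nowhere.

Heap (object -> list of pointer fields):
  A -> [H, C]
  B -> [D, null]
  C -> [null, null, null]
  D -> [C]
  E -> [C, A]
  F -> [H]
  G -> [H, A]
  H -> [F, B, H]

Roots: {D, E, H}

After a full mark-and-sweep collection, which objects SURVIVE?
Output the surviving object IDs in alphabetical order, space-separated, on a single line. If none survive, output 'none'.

Answer: A B C D E F H

Derivation:
Roots: D E H
Mark D: refs=C, marked=D
Mark E: refs=C A, marked=D E
Mark H: refs=F B H, marked=D E H
Mark C: refs=null null null, marked=C D E H
Mark A: refs=H C, marked=A C D E H
Mark F: refs=H, marked=A C D E F H
Mark B: refs=D null, marked=A B C D E F H
Unmarked (collected): G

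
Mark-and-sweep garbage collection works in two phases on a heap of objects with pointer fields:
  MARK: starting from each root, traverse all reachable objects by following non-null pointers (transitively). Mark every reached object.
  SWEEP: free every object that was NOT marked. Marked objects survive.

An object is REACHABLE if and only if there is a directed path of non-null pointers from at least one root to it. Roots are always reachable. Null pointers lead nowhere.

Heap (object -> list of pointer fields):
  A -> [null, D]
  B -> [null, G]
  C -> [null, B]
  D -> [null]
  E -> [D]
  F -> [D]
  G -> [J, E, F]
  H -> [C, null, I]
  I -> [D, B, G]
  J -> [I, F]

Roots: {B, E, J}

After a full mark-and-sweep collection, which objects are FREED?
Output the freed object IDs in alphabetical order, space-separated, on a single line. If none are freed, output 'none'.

Answer: A C H

Derivation:
Roots: B E J
Mark B: refs=null G, marked=B
Mark E: refs=D, marked=B E
Mark J: refs=I F, marked=B E J
Mark G: refs=J E F, marked=B E G J
Mark D: refs=null, marked=B D E G J
Mark I: refs=D B G, marked=B D E G I J
Mark F: refs=D, marked=B D E F G I J
Unmarked (collected): A C H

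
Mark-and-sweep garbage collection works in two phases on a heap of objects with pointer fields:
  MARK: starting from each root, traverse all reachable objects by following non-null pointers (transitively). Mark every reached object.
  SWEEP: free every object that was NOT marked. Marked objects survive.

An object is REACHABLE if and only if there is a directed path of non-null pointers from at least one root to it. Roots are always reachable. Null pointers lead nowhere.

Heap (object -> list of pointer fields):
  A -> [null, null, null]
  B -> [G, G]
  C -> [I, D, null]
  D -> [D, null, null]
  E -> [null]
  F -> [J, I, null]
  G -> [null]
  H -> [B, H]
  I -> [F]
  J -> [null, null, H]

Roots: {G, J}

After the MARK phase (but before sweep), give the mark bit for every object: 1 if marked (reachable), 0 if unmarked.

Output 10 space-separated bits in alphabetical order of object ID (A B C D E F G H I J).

Answer: 0 1 0 0 0 0 1 1 0 1

Derivation:
Roots: G J
Mark G: refs=null, marked=G
Mark J: refs=null null H, marked=G J
Mark H: refs=B H, marked=G H J
Mark B: refs=G G, marked=B G H J
Unmarked (collected): A C D E F I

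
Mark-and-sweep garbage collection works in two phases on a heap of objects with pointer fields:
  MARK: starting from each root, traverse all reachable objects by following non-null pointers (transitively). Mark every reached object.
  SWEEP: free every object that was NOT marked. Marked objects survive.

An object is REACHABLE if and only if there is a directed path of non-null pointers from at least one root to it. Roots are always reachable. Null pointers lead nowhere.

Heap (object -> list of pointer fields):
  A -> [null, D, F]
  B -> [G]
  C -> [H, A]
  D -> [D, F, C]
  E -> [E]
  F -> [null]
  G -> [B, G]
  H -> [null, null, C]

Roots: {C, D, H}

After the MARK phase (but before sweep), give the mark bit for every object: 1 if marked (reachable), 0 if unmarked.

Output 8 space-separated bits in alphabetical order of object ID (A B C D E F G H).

Roots: C D H
Mark C: refs=H A, marked=C
Mark D: refs=D F C, marked=C D
Mark H: refs=null null C, marked=C D H
Mark A: refs=null D F, marked=A C D H
Mark F: refs=null, marked=A C D F H
Unmarked (collected): B E G

Answer: 1 0 1 1 0 1 0 1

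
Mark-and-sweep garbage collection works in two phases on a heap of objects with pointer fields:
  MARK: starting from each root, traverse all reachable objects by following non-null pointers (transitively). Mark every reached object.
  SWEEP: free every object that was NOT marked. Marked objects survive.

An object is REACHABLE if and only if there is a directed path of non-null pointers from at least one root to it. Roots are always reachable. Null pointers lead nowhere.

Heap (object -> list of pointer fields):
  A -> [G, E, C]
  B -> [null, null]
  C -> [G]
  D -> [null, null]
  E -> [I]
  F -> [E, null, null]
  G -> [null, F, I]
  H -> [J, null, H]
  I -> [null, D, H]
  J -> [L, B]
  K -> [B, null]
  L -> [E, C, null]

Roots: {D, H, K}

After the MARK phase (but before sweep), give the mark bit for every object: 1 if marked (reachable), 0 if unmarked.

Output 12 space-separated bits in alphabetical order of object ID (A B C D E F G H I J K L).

Roots: D H K
Mark D: refs=null null, marked=D
Mark H: refs=J null H, marked=D H
Mark K: refs=B null, marked=D H K
Mark J: refs=L B, marked=D H J K
Mark B: refs=null null, marked=B D H J K
Mark L: refs=E C null, marked=B D H J K L
Mark E: refs=I, marked=B D E H J K L
Mark C: refs=G, marked=B C D E H J K L
Mark I: refs=null D H, marked=B C D E H I J K L
Mark G: refs=null F I, marked=B C D E G H I J K L
Mark F: refs=E null null, marked=B C D E F G H I J K L
Unmarked (collected): A

Answer: 0 1 1 1 1 1 1 1 1 1 1 1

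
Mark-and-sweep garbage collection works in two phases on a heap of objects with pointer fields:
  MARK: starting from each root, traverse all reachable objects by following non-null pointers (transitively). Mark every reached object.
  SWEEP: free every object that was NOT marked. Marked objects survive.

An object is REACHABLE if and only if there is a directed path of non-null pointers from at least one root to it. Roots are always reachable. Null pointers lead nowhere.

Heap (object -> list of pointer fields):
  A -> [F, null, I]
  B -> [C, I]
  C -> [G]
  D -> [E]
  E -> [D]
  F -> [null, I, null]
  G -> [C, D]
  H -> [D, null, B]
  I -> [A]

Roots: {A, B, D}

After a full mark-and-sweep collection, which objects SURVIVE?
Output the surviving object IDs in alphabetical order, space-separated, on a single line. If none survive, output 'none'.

Roots: A B D
Mark A: refs=F null I, marked=A
Mark B: refs=C I, marked=A B
Mark D: refs=E, marked=A B D
Mark F: refs=null I null, marked=A B D F
Mark I: refs=A, marked=A B D F I
Mark C: refs=G, marked=A B C D F I
Mark E: refs=D, marked=A B C D E F I
Mark G: refs=C D, marked=A B C D E F G I
Unmarked (collected): H

Answer: A B C D E F G I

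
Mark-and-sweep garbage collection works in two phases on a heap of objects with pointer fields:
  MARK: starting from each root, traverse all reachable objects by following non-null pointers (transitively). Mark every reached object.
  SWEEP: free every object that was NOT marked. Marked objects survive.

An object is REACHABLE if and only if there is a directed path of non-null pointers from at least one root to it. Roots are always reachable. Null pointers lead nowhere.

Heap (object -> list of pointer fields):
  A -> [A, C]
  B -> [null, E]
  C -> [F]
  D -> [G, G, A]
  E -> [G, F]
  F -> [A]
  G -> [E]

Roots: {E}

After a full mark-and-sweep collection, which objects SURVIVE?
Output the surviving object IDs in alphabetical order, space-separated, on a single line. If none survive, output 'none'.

Roots: E
Mark E: refs=G F, marked=E
Mark G: refs=E, marked=E G
Mark F: refs=A, marked=E F G
Mark A: refs=A C, marked=A E F G
Mark C: refs=F, marked=A C E F G
Unmarked (collected): B D

Answer: A C E F G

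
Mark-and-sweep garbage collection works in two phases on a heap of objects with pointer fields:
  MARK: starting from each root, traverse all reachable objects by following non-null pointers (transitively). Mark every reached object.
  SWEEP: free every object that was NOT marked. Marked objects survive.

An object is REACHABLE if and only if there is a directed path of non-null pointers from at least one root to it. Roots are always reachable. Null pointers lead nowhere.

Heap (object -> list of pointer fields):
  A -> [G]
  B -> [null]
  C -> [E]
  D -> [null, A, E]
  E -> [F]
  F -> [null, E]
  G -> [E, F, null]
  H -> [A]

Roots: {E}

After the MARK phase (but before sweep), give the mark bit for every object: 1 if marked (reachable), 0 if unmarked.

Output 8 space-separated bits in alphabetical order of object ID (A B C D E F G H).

Roots: E
Mark E: refs=F, marked=E
Mark F: refs=null E, marked=E F
Unmarked (collected): A B C D G H

Answer: 0 0 0 0 1 1 0 0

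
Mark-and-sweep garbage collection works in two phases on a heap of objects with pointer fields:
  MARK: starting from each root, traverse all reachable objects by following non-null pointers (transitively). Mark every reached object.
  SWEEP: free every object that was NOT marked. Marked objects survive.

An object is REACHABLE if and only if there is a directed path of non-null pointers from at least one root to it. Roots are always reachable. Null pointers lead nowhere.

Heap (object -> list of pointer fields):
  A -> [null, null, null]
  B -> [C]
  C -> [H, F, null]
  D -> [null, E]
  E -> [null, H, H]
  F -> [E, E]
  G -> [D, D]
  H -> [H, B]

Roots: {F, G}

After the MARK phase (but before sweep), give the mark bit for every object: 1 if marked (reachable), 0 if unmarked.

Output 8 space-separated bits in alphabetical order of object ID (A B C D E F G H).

Answer: 0 1 1 1 1 1 1 1

Derivation:
Roots: F G
Mark F: refs=E E, marked=F
Mark G: refs=D D, marked=F G
Mark E: refs=null H H, marked=E F G
Mark D: refs=null E, marked=D E F G
Mark H: refs=H B, marked=D E F G H
Mark B: refs=C, marked=B D E F G H
Mark C: refs=H F null, marked=B C D E F G H
Unmarked (collected): A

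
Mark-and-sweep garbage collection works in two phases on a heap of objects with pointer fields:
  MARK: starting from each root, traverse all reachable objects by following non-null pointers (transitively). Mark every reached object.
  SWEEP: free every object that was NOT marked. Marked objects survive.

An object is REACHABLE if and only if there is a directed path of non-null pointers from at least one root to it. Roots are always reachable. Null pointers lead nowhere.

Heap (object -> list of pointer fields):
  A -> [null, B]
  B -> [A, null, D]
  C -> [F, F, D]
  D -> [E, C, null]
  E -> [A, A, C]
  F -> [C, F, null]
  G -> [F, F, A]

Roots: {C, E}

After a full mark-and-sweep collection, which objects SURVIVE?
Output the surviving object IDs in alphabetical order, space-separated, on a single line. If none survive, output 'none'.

Roots: C E
Mark C: refs=F F D, marked=C
Mark E: refs=A A C, marked=C E
Mark F: refs=C F null, marked=C E F
Mark D: refs=E C null, marked=C D E F
Mark A: refs=null B, marked=A C D E F
Mark B: refs=A null D, marked=A B C D E F
Unmarked (collected): G

Answer: A B C D E F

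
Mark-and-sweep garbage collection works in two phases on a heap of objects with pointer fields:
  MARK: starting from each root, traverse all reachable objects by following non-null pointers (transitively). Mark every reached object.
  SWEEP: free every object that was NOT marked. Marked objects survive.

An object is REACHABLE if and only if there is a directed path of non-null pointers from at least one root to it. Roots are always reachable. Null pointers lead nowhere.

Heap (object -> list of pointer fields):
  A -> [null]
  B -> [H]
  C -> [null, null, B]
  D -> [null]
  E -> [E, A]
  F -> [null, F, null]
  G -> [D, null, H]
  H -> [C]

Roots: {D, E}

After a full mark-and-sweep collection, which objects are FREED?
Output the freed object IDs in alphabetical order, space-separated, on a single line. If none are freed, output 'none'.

Roots: D E
Mark D: refs=null, marked=D
Mark E: refs=E A, marked=D E
Mark A: refs=null, marked=A D E
Unmarked (collected): B C F G H

Answer: B C F G H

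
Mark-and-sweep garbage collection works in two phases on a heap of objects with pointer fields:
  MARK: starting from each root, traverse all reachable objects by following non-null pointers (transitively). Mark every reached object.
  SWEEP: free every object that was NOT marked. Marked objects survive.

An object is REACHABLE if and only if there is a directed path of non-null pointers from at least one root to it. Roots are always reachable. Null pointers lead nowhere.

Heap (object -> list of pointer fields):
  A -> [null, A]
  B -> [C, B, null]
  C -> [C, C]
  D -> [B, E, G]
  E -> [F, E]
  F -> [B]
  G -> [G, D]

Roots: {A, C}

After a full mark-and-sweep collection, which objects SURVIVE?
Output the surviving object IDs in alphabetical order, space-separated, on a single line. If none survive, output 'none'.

Roots: A C
Mark A: refs=null A, marked=A
Mark C: refs=C C, marked=A C
Unmarked (collected): B D E F G

Answer: A C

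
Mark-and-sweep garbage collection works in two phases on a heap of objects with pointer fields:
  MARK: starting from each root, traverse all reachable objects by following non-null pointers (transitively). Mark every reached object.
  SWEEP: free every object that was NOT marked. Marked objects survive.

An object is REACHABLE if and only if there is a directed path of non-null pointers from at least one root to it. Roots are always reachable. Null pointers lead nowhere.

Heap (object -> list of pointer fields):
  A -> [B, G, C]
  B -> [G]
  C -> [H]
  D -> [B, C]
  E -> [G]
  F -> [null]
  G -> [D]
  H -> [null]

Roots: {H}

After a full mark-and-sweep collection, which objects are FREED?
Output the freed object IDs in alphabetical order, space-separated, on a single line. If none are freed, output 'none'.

Roots: H
Mark H: refs=null, marked=H
Unmarked (collected): A B C D E F G

Answer: A B C D E F G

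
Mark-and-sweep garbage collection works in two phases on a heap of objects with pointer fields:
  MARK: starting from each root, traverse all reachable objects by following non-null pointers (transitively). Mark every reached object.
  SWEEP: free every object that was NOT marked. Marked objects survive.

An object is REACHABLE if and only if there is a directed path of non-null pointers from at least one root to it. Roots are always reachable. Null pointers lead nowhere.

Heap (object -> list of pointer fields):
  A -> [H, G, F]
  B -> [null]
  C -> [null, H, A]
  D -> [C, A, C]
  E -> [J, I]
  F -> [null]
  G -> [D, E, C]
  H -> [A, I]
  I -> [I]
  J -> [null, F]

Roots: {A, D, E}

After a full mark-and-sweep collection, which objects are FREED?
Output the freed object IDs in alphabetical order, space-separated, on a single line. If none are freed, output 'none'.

Answer: B

Derivation:
Roots: A D E
Mark A: refs=H G F, marked=A
Mark D: refs=C A C, marked=A D
Mark E: refs=J I, marked=A D E
Mark H: refs=A I, marked=A D E H
Mark G: refs=D E C, marked=A D E G H
Mark F: refs=null, marked=A D E F G H
Mark C: refs=null H A, marked=A C D E F G H
Mark J: refs=null F, marked=A C D E F G H J
Mark I: refs=I, marked=A C D E F G H I J
Unmarked (collected): B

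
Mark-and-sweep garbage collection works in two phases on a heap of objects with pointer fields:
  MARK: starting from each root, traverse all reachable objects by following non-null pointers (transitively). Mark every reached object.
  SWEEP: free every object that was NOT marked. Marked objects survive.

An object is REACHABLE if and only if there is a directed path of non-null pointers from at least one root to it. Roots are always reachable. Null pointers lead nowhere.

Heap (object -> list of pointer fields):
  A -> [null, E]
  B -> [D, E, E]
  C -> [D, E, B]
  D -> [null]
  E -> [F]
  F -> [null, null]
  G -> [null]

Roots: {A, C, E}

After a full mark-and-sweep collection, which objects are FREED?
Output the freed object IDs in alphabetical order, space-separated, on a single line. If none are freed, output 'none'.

Answer: G

Derivation:
Roots: A C E
Mark A: refs=null E, marked=A
Mark C: refs=D E B, marked=A C
Mark E: refs=F, marked=A C E
Mark D: refs=null, marked=A C D E
Mark B: refs=D E E, marked=A B C D E
Mark F: refs=null null, marked=A B C D E F
Unmarked (collected): G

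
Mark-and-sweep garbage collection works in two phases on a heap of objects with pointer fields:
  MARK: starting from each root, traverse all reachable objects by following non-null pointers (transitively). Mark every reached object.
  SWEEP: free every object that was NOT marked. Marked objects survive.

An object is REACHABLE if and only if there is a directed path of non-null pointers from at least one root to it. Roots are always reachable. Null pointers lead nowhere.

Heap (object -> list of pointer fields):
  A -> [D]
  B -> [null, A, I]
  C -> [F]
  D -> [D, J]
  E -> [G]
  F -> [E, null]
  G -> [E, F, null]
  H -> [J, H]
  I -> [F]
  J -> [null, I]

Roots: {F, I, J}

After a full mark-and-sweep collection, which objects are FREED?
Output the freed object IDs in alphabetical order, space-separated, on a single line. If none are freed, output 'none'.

Answer: A B C D H

Derivation:
Roots: F I J
Mark F: refs=E null, marked=F
Mark I: refs=F, marked=F I
Mark J: refs=null I, marked=F I J
Mark E: refs=G, marked=E F I J
Mark G: refs=E F null, marked=E F G I J
Unmarked (collected): A B C D H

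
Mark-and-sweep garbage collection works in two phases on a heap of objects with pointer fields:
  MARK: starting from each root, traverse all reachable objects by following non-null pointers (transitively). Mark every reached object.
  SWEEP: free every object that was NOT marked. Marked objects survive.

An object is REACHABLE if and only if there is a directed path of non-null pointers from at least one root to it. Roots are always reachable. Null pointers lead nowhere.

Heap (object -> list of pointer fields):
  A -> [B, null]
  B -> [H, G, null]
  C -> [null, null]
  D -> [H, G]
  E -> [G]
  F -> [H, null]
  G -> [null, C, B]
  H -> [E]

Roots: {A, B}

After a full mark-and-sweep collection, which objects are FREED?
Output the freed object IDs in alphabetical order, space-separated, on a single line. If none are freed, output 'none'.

Answer: D F

Derivation:
Roots: A B
Mark A: refs=B null, marked=A
Mark B: refs=H G null, marked=A B
Mark H: refs=E, marked=A B H
Mark G: refs=null C B, marked=A B G H
Mark E: refs=G, marked=A B E G H
Mark C: refs=null null, marked=A B C E G H
Unmarked (collected): D F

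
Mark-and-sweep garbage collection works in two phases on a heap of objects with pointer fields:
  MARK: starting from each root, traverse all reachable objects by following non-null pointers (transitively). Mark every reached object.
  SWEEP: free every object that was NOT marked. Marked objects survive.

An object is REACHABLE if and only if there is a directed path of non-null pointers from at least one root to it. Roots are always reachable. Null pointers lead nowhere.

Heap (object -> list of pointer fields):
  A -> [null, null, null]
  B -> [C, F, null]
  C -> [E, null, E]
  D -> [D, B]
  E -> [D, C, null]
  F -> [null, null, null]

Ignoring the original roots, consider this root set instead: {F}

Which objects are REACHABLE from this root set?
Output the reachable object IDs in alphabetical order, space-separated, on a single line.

Answer: F

Derivation:
Roots: F
Mark F: refs=null null null, marked=F
Unmarked (collected): A B C D E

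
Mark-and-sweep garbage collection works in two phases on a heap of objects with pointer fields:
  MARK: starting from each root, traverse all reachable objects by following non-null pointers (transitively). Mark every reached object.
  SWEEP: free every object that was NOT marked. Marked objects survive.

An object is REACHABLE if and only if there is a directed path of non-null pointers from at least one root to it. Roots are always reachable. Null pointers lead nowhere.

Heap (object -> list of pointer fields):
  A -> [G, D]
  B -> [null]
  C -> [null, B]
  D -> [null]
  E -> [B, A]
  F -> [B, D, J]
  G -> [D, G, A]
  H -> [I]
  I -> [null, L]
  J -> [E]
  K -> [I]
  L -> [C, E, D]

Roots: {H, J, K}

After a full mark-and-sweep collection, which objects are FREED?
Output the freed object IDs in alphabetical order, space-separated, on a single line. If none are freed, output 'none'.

Roots: H J K
Mark H: refs=I, marked=H
Mark J: refs=E, marked=H J
Mark K: refs=I, marked=H J K
Mark I: refs=null L, marked=H I J K
Mark E: refs=B A, marked=E H I J K
Mark L: refs=C E D, marked=E H I J K L
Mark B: refs=null, marked=B E H I J K L
Mark A: refs=G D, marked=A B E H I J K L
Mark C: refs=null B, marked=A B C E H I J K L
Mark D: refs=null, marked=A B C D E H I J K L
Mark G: refs=D G A, marked=A B C D E G H I J K L
Unmarked (collected): F

Answer: F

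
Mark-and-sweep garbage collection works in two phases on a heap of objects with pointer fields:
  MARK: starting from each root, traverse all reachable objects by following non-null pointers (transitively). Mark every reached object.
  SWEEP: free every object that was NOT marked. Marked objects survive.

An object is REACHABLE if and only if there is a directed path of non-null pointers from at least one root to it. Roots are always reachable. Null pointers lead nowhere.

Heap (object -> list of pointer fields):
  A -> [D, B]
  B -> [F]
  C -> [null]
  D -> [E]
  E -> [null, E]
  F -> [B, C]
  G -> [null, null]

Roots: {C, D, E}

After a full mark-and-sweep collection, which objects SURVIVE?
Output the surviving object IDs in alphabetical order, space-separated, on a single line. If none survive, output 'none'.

Roots: C D E
Mark C: refs=null, marked=C
Mark D: refs=E, marked=C D
Mark E: refs=null E, marked=C D E
Unmarked (collected): A B F G

Answer: C D E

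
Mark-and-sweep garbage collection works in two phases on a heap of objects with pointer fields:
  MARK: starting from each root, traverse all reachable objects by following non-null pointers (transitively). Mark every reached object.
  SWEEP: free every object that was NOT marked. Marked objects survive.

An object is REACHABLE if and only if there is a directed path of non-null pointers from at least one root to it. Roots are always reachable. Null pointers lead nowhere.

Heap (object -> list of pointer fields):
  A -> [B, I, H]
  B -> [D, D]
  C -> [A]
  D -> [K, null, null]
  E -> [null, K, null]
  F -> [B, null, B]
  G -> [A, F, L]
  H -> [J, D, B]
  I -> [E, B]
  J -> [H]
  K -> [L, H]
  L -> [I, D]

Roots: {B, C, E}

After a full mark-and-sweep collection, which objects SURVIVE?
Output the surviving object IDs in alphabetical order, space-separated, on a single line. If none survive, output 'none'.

Roots: B C E
Mark B: refs=D D, marked=B
Mark C: refs=A, marked=B C
Mark E: refs=null K null, marked=B C E
Mark D: refs=K null null, marked=B C D E
Mark A: refs=B I H, marked=A B C D E
Mark K: refs=L H, marked=A B C D E K
Mark I: refs=E B, marked=A B C D E I K
Mark H: refs=J D B, marked=A B C D E H I K
Mark L: refs=I D, marked=A B C D E H I K L
Mark J: refs=H, marked=A B C D E H I J K L
Unmarked (collected): F G

Answer: A B C D E H I J K L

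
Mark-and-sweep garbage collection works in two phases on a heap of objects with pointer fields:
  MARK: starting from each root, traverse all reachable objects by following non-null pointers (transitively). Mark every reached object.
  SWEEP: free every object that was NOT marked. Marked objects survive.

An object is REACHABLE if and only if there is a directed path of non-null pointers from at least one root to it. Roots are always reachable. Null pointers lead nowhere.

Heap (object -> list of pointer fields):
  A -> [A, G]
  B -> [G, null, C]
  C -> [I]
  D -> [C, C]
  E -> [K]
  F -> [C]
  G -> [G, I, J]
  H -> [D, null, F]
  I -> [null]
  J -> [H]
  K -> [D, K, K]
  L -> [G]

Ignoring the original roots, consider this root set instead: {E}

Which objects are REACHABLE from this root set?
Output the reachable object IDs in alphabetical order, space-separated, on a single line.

Answer: C D E I K

Derivation:
Roots: E
Mark E: refs=K, marked=E
Mark K: refs=D K K, marked=E K
Mark D: refs=C C, marked=D E K
Mark C: refs=I, marked=C D E K
Mark I: refs=null, marked=C D E I K
Unmarked (collected): A B F G H J L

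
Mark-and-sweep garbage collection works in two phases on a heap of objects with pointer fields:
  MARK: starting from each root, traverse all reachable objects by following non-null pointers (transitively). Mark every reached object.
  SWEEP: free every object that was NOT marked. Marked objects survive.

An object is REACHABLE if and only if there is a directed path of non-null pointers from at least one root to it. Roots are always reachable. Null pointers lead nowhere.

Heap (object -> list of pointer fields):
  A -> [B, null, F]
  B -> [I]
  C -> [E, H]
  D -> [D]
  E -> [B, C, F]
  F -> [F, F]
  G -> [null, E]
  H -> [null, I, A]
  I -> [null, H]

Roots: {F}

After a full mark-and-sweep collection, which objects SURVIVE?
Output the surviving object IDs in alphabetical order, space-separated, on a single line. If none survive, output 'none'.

Answer: F

Derivation:
Roots: F
Mark F: refs=F F, marked=F
Unmarked (collected): A B C D E G H I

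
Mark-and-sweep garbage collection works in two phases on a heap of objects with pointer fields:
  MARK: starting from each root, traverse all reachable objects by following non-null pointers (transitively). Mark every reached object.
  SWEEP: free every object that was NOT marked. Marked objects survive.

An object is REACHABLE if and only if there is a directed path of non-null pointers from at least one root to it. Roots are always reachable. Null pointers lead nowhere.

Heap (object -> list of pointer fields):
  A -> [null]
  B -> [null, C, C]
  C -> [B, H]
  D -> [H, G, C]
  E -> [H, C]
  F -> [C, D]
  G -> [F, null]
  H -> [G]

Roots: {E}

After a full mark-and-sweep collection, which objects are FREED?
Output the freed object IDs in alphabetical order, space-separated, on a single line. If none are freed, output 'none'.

Roots: E
Mark E: refs=H C, marked=E
Mark H: refs=G, marked=E H
Mark C: refs=B H, marked=C E H
Mark G: refs=F null, marked=C E G H
Mark B: refs=null C C, marked=B C E G H
Mark F: refs=C D, marked=B C E F G H
Mark D: refs=H G C, marked=B C D E F G H
Unmarked (collected): A

Answer: A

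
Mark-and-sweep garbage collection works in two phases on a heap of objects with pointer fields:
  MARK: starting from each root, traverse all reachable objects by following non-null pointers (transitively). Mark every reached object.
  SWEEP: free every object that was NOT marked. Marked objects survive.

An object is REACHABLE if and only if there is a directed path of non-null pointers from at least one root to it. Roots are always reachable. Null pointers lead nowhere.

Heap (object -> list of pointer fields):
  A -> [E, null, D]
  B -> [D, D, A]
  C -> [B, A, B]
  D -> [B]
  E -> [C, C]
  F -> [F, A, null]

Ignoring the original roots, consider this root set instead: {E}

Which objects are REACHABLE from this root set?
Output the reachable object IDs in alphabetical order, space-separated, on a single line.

Roots: E
Mark E: refs=C C, marked=E
Mark C: refs=B A B, marked=C E
Mark B: refs=D D A, marked=B C E
Mark A: refs=E null D, marked=A B C E
Mark D: refs=B, marked=A B C D E
Unmarked (collected): F

Answer: A B C D E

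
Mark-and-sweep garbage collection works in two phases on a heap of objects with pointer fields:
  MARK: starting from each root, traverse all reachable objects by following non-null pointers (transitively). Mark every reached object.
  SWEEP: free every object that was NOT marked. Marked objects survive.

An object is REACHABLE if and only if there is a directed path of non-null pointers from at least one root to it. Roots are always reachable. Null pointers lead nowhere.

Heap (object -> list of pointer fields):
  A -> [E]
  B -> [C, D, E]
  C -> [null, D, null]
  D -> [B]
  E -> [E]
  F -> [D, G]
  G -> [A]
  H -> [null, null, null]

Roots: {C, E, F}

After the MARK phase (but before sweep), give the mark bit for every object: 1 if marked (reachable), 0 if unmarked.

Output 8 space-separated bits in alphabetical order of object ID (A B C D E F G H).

Answer: 1 1 1 1 1 1 1 0

Derivation:
Roots: C E F
Mark C: refs=null D null, marked=C
Mark E: refs=E, marked=C E
Mark F: refs=D G, marked=C E F
Mark D: refs=B, marked=C D E F
Mark G: refs=A, marked=C D E F G
Mark B: refs=C D E, marked=B C D E F G
Mark A: refs=E, marked=A B C D E F G
Unmarked (collected): H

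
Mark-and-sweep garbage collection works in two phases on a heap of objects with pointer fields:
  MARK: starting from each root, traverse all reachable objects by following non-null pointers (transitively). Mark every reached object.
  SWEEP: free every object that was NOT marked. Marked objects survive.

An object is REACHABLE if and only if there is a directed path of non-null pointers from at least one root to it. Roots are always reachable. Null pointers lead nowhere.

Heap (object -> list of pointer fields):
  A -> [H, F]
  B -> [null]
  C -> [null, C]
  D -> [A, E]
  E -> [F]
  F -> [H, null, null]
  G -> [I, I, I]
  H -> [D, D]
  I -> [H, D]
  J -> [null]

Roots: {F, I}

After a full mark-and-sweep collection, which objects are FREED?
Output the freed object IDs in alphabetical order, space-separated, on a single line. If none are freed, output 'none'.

Roots: F I
Mark F: refs=H null null, marked=F
Mark I: refs=H D, marked=F I
Mark H: refs=D D, marked=F H I
Mark D: refs=A E, marked=D F H I
Mark A: refs=H F, marked=A D F H I
Mark E: refs=F, marked=A D E F H I
Unmarked (collected): B C G J

Answer: B C G J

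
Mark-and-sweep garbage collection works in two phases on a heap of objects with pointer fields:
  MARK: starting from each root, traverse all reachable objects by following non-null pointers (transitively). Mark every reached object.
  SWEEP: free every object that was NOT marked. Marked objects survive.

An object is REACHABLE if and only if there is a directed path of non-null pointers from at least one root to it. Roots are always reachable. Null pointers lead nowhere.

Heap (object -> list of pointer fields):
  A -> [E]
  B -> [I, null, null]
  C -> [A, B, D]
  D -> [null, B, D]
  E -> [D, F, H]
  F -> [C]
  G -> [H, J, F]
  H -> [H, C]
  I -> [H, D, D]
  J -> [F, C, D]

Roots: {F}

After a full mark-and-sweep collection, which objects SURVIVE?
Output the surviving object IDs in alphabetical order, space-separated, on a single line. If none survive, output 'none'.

Answer: A B C D E F H I

Derivation:
Roots: F
Mark F: refs=C, marked=F
Mark C: refs=A B D, marked=C F
Mark A: refs=E, marked=A C F
Mark B: refs=I null null, marked=A B C F
Mark D: refs=null B D, marked=A B C D F
Mark E: refs=D F H, marked=A B C D E F
Mark I: refs=H D D, marked=A B C D E F I
Mark H: refs=H C, marked=A B C D E F H I
Unmarked (collected): G J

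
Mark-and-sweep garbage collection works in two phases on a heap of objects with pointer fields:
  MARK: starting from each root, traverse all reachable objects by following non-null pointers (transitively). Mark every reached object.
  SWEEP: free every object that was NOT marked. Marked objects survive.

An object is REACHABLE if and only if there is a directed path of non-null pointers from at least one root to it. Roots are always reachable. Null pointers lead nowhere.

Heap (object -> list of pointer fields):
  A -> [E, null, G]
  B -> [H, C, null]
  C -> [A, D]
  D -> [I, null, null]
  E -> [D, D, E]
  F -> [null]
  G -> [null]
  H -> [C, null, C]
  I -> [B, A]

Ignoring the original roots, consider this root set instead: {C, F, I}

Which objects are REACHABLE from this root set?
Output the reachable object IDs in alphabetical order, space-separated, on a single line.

Answer: A B C D E F G H I

Derivation:
Roots: C F I
Mark C: refs=A D, marked=C
Mark F: refs=null, marked=C F
Mark I: refs=B A, marked=C F I
Mark A: refs=E null G, marked=A C F I
Mark D: refs=I null null, marked=A C D F I
Mark B: refs=H C null, marked=A B C D F I
Mark E: refs=D D E, marked=A B C D E F I
Mark G: refs=null, marked=A B C D E F G I
Mark H: refs=C null C, marked=A B C D E F G H I
Unmarked (collected): (none)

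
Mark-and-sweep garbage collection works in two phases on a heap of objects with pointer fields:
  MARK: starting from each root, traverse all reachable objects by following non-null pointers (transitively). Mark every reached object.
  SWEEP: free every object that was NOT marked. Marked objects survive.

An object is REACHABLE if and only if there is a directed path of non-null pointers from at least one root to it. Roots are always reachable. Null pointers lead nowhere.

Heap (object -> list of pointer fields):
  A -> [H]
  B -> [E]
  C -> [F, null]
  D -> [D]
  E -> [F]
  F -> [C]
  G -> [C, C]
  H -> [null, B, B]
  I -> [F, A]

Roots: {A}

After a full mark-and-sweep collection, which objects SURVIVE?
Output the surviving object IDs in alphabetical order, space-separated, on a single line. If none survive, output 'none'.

Roots: A
Mark A: refs=H, marked=A
Mark H: refs=null B B, marked=A H
Mark B: refs=E, marked=A B H
Mark E: refs=F, marked=A B E H
Mark F: refs=C, marked=A B E F H
Mark C: refs=F null, marked=A B C E F H
Unmarked (collected): D G I

Answer: A B C E F H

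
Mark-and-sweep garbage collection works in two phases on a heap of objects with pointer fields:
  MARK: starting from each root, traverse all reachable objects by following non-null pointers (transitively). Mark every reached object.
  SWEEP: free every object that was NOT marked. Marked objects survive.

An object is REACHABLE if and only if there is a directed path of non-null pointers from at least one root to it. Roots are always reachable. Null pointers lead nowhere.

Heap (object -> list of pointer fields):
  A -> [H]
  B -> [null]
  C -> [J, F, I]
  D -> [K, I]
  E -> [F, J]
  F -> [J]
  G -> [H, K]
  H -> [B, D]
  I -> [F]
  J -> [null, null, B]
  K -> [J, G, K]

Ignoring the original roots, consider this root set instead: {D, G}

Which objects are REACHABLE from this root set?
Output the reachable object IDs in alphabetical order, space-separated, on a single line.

Roots: D G
Mark D: refs=K I, marked=D
Mark G: refs=H K, marked=D G
Mark K: refs=J G K, marked=D G K
Mark I: refs=F, marked=D G I K
Mark H: refs=B D, marked=D G H I K
Mark J: refs=null null B, marked=D G H I J K
Mark F: refs=J, marked=D F G H I J K
Mark B: refs=null, marked=B D F G H I J K
Unmarked (collected): A C E

Answer: B D F G H I J K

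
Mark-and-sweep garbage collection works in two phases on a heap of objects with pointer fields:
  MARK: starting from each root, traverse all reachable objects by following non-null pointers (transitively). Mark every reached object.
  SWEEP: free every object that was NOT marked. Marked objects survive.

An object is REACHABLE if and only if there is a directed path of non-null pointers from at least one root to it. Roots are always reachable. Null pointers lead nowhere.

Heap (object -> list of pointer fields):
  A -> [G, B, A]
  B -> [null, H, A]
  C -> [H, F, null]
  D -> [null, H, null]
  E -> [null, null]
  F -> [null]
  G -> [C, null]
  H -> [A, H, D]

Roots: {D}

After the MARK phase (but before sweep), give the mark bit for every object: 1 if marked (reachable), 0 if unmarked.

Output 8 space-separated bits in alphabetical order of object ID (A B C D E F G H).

Roots: D
Mark D: refs=null H null, marked=D
Mark H: refs=A H D, marked=D H
Mark A: refs=G B A, marked=A D H
Mark G: refs=C null, marked=A D G H
Mark B: refs=null H A, marked=A B D G H
Mark C: refs=H F null, marked=A B C D G H
Mark F: refs=null, marked=A B C D F G H
Unmarked (collected): E

Answer: 1 1 1 1 0 1 1 1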